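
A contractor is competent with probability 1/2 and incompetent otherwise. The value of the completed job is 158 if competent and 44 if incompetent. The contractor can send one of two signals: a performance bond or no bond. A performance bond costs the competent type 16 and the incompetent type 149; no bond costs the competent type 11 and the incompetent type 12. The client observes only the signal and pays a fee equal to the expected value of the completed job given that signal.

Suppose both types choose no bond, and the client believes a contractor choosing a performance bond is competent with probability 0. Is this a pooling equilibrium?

Yes

On the equilibrium path (no bond) the client holds the prior 1/2 and pays 1/2·158 + 1/2·44 = 101. Off-path (bond) belief 0 gives 0·158 + 1·44 = 44.
Competent: no bond gives 101 − 11 = 90; bond gives 44 − 16 = 28. Stays. ✓
Incompetent: no bond gives 101 − 12 = 89; bond gives 44 − 149 = -105. Stays. ✓
Beliefs are Bayes-consistent on-path and both types best-respond.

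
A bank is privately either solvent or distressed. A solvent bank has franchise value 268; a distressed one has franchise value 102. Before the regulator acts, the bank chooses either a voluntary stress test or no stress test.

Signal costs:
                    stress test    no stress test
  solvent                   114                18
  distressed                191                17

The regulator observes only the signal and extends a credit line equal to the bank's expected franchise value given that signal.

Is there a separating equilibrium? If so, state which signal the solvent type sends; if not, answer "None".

stress test

Try solvent → stress test, distressed → no stress test:
  If types separate, stress test earns payment 268 and no stress test earns 102.
  Solvent: stress test gives 268 − 114 = 154; no stress test gives 102 − 18 = 84. No deviation. ✓
  Distressed: no stress test gives 102 − 17 = 85; stress test gives 268 − 191 = 77. No deviation. ✓
Both hold — the solvent type sends stress test.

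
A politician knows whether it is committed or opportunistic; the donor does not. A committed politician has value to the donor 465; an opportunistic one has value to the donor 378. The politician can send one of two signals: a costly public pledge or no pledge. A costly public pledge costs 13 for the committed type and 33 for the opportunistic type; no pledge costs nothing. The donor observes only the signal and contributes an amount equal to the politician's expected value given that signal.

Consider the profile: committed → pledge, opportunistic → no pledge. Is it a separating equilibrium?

If types separate, pledge earns payment 465 and no pledge earns 378.
Committed: pledge gives 465 − 13 = 452; no pledge gives 378 − 0 = 378. No deviation. ✓
Opportunistic: no pledge gives 378 − 0 = 378; pledge gives 465 − 33 = 432. Would deviate. ✗

No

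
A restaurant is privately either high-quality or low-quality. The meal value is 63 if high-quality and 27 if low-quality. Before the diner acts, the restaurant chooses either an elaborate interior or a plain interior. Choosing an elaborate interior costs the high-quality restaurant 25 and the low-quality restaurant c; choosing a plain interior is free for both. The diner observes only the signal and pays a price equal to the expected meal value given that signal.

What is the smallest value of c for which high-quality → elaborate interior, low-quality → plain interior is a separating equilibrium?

36

Under separation: elaborate interior → high-quality (pays 63); plain interior → low-quality (pays 27).
High-quality: 63 − 25 = 38 ≥ 27 − 0 = 27. Holds regardless of c. ✓
Low-quality: 27 − 0 ≥ 63 − c, so c ≥ 63 − 27 = 36.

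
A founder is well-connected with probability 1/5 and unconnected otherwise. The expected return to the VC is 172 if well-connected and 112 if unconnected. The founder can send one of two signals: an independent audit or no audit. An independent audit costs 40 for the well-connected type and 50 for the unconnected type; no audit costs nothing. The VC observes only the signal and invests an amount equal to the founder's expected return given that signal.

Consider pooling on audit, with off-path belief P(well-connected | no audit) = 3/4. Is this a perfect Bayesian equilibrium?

No

At the pooled signal (audit) the VC holds the prior 1/5 and pays 1/5·172 + 4/5·112 = 124. Off-path (no audit) belief 3/4 gives 3/4·172 + 1/4·112 = 157.
Well-connected: audit gives 124 − 40 = 84; no audit gives 157 − 0 = 157. Deviates. ✗
Unconnected: audit gives 124 − 50 = 74; no audit gives 157 − 0 = 157. Deviates. ✗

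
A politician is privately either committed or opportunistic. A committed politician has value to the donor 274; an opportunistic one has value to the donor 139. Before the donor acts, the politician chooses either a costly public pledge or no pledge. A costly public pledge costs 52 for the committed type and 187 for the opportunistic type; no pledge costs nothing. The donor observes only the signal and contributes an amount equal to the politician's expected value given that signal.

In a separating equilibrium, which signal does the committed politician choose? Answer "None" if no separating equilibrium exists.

pledge

Try committed → pledge, opportunistic → no pledge:
  If types separate, pledge earns payment 274 and no pledge earns 139.
  Committed: pledge gives 274 − 52 = 222; no pledge gives 139 − 0 = 139. No deviation. ✓
  Opportunistic: no pledge gives 139 − 0 = 139; pledge gives 274 − 187 = 87. No deviation. ✓
Both hold — the committed type sends pledge.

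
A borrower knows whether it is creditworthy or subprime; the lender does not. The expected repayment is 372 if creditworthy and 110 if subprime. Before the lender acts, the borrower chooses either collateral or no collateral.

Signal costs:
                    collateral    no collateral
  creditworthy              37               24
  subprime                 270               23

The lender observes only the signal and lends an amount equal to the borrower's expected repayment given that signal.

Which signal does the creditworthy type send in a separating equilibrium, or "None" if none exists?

Try creditworthy → collateral, subprime → no collateral:
  Under separation the lender infers type exactly: collateral → creditworthy (pays 372), no collateral → subprime (pays 110).
  Creditworthy: collateral gives 372 − 37 = 335; no collateral gives 110 − 24 = 86. No deviation. ✓
  Subprime: no collateral gives 110 − 23 = 87; collateral gives 372 − 270 = 102. Would deviate. ✗
Try creditworthy → no collateral, subprime → collateral:
  Under separation the lender infers type exactly: no collateral → creditworthy (pays 372), collateral → subprime (pays 110).
  Creditworthy: no collateral gives 372 − 24 = 348; collateral gives 110 − 37 = 73. No deviation. ✓
  Subprime: collateral gives 110 − 270 = -160; no collateral gives 372 − 23 = 349. Would deviate. ✗
Neither assignment is incentive-compatible.

None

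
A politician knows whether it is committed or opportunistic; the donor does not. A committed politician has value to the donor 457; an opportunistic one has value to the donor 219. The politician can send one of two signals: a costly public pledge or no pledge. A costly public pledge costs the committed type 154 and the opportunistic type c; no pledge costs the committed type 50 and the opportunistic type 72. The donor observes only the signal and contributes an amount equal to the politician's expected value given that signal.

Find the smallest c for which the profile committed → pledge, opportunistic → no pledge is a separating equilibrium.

Under separation: pledge → committed (pays 457); no pledge → opportunistic (pays 219).
Committed: 457 − 154 = 303 ≥ 219 − 50 = 169. Holds regardless of c. ✓
Opportunistic: 219 − 72 ≥ 457 − c, so c ≥ 457 − 147 = 310.

310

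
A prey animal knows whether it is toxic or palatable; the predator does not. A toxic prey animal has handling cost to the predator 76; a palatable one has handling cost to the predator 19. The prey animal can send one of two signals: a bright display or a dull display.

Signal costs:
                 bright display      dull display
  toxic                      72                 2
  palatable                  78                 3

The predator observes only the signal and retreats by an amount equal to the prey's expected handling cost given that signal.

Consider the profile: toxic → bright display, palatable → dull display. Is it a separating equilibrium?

No

Under separation the predator infers type exactly: bright display → toxic (pays 76), dull display → palatable (pays 19).
Toxic: bright display gives 76 − 72 = 4; dull display gives 19 − 2 = 17. Would deviate. ✗
Palatable: dull display gives 19 − 3 = 16; bright display gives 76 − 78 = -2. No deviation. ✓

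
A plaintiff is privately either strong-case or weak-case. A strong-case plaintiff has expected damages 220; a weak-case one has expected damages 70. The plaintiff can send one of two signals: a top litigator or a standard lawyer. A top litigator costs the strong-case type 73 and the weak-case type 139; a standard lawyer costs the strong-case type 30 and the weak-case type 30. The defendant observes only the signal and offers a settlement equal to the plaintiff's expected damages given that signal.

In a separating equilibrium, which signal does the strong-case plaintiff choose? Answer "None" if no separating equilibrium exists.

Try strong-case → top litigator, weak-case → standard lawyer:
  If types separate, top litigator earns payment 220 and standard lawyer earns 70.
  Strong-case: top litigator gives 220 − 73 = 147; standard lawyer gives 70 − 30 = 40. No deviation. ✓
  Weak-case: standard lawyer gives 70 − 30 = 40; top litigator gives 220 − 139 = 81. Would deviate. ✗
Try strong-case → standard lawyer, weak-case → top litigator:
  If types separate, standard lawyer earns payment 220 and top litigator earns 70.
  Strong-case: standard lawyer gives 220 − 30 = 190; top litigator gives 70 − 73 = -3. No deviation. ✓
  Weak-case: top litigator gives 70 − 139 = -69; standard lawyer gives 220 − 30 = 190. Would deviate. ✗
Neither assignment is incentive-compatible.

None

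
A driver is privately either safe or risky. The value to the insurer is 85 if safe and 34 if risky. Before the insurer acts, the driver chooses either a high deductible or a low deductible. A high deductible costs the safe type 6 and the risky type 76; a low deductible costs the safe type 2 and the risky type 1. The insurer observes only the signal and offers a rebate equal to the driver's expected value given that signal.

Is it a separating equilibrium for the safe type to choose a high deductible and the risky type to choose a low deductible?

If types separate, high deductible earns payment 85 and low deductible earns 34.
Safe: high deductible gives 85 − 6 = 79; low deductible gives 34 − 2 = 32. No deviation. ✓
Risky: low deductible gives 34 − 1 = 33; high deductible gives 85 − 76 = 9. No deviation. ✓
Neither type gains from mimicking the other.

Yes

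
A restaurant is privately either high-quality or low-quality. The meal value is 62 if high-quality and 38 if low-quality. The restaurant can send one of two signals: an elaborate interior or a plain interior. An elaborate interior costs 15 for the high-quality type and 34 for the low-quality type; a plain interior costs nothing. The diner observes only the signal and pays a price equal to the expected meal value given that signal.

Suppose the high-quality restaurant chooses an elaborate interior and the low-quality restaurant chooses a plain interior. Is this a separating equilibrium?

Yes

If types separate, elaborate interior earns payment 62 and plain interior earns 38.
High-quality: elaborate interior gives 62 − 15 = 47; plain interior gives 38 − 0 = 38. No deviation. ✓
Low-quality: plain interior gives 38 − 0 = 38; elaborate interior gives 62 − 34 = 28. No deviation. ✓
Both incentive constraints hold.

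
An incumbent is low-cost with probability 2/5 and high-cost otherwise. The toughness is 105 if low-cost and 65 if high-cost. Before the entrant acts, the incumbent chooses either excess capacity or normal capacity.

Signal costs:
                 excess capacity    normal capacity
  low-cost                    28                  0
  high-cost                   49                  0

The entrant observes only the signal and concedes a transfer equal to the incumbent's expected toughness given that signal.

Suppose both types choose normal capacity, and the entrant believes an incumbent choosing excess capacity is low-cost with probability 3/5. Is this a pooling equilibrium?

Yes

On the equilibrium path (normal capacity) the entrant holds the prior 2/5 and pays 2/5·105 + 3/5·65 = 81. Off-path (excess capacity) belief 3/5 gives 3/5·105 + 2/5·65 = 89.
Low-cost: normal capacity gives 81 − 0 = 81; excess capacity gives 89 − 28 = 61. Stays. ✓
High-cost: normal capacity gives 81 − 0 = 81; excess capacity gives 89 − 49 = 40. Stays. ✓
Beliefs are Bayes-consistent on-path and both types best-respond.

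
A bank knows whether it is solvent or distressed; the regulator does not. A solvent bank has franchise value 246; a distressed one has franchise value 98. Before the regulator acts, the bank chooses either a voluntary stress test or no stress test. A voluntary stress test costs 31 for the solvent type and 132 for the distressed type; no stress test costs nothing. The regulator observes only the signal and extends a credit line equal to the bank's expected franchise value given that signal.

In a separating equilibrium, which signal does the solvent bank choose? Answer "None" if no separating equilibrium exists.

Try solvent → stress test, distressed → no stress test:
  Under separation the regulator infers type exactly: stress test → solvent (pays 246), no stress test → distressed (pays 98).
  Solvent: stress test gives 246 − 31 = 215; no stress test gives 98 − 0 = 98. No deviation. ✓
  Distressed: no stress test gives 98 − 0 = 98; stress test gives 246 − 132 = 114. Would deviate. ✗
Try solvent → no stress test, distressed → stress test:
  Under separation the regulator infers type exactly: no stress test → solvent (pays 246), stress test → distressed (pays 98).
  Solvent: no stress test gives 246 − 0 = 246; stress test gives 98 − 31 = 67. No deviation. ✓
  Distressed: stress test gives 98 − 132 = -34; no stress test gives 246 − 0 = 246. Would deviate. ✗
Neither assignment is incentive-compatible.

None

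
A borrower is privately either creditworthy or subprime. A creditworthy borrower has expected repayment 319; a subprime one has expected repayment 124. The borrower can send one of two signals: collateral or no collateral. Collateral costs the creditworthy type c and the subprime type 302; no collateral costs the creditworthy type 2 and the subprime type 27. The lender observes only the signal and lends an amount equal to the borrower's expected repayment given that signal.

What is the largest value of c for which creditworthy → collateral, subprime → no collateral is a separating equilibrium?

197

Under separation: collateral → creditworthy (pays 319); no collateral → subprime (pays 124).
Subprime: 124 − 27 = 97 ≥ 319 − 302 = 17. Holds regardless of c. ✓
Creditworthy: 319 − c ≥ 124 − 2, so c ≤ 319 − 122 = 197.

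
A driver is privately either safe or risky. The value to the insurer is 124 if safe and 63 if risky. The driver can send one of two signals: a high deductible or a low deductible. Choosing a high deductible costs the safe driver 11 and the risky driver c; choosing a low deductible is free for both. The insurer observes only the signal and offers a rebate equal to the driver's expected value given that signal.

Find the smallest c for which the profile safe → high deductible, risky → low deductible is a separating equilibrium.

61

Under separation: high deductible → safe (pays 124); low deductible → risky (pays 63).
Safe: 124 − 11 = 113 ≥ 63 − 0 = 63. Holds regardless of c. ✓
Risky: 63 − 0 ≥ 124 − c, so c ≥ 124 − 63 = 61.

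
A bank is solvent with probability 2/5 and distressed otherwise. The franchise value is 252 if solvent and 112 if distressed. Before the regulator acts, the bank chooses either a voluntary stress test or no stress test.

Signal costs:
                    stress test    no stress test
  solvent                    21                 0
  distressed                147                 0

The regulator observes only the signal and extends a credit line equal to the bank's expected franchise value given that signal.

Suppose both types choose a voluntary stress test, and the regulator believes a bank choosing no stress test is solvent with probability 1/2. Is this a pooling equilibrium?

On the equilibrium path (stress test) the regulator holds the prior 2/5 and pays 2/5·252 + 3/5·112 = 168. Off-path (no stress test) belief 1/2 gives 1/2·252 + 1/2·112 = 182.
Solvent: stress test gives 168 − 21 = 147; no stress test gives 182 − 0 = 182. Deviates. ✗
Distressed: stress test gives 168 − 147 = 21; no stress test gives 182 − 0 = 182. Deviates. ✗

No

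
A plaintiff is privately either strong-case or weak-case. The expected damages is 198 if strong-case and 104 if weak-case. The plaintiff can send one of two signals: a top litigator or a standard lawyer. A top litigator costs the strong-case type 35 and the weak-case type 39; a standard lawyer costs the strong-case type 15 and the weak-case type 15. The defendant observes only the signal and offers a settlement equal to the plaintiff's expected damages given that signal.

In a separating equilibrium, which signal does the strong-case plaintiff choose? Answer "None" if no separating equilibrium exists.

Try strong-case → top litigator, weak-case → standard lawyer:
  If types separate, top litigator earns payment 198 and standard lawyer earns 104.
  Strong-case: top litigator gives 198 − 35 = 163; standard lawyer gives 104 − 15 = 89. No deviation. ✓
  Weak-case: standard lawyer gives 104 − 15 = 89; top litigator gives 198 − 39 = 159. Would deviate. ✗
Try strong-case → standard lawyer, weak-case → top litigator:
  If types separate, standard lawyer earns payment 198 and top litigator earns 104.
  Strong-case: standard lawyer gives 198 − 15 = 183; top litigator gives 104 − 35 = 69. No deviation. ✓
  Weak-case: top litigator gives 104 − 39 = 65; standard lawyer gives 198 − 15 = 183. Would deviate. ✗
Neither assignment is incentive-compatible.

None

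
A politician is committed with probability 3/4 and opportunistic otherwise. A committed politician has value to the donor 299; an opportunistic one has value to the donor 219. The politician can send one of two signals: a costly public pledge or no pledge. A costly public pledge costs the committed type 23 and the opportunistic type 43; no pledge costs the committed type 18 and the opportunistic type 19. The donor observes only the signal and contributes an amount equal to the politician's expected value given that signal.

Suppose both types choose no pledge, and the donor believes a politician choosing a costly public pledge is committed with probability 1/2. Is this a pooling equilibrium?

At the pooled signal (no pledge) the donor holds the prior 3/4 and pays 3/4·299 + 1/4·219 = 279. Off-path (pledge) belief 1/2 gives 1/2·299 + 1/2·219 = 259.
Committed: no pledge gives 279 − 18 = 261; pledge gives 259 − 23 = 236. Stays. ✓
Opportunistic: no pledge gives 279 − 19 = 260; pledge gives 259 − 43 = 216. Stays. ✓

Yes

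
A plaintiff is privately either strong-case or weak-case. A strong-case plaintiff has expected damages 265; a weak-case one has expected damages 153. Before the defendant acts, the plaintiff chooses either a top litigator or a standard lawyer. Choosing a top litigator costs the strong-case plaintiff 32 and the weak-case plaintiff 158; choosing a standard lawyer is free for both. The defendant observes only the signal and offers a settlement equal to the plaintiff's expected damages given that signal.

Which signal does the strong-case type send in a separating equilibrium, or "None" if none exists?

top litigator

Try strong-case → top litigator, weak-case → standard lawyer:
  If types separate, top litigator earns payment 265 and standard lawyer earns 153.
  Strong-case: top litigator gives 265 − 32 = 233; standard lawyer gives 153 − 0 = 153. No deviation. ✓
  Weak-case: standard lawyer gives 153 − 0 = 153; top litigator gives 265 − 158 = 107. No deviation. ✓
Both hold — the strong-case type sends top litigator.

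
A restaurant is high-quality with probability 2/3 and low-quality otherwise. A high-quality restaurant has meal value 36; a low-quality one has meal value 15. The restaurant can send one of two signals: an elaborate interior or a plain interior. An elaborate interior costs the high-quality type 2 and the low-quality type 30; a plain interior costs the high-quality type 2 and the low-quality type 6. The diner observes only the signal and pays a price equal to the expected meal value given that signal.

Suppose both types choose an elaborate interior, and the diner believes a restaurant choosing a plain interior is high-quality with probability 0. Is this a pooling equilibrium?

No

On the equilibrium path (elaborate interior) the diner holds the prior 2/3 and pays 2/3·36 + 1/3·15 = 29. Off-path (plain interior) belief 0 gives 0·36 + 1·15 = 15.
High-quality: elaborate interior gives 29 − 2 = 27; plain interior gives 15 − 2 = 13. Stays. ✓
Low-quality: elaborate interior gives 29 − 30 = -1; plain interior gives 15 − 6 = 9. Deviates. ✗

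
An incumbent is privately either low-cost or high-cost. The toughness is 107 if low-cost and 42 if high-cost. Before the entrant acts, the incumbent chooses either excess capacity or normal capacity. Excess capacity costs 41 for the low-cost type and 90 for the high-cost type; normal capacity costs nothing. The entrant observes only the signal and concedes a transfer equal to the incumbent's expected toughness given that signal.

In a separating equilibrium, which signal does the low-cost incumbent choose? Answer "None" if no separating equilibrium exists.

Try low-cost → excess capacity, high-cost → normal capacity:
  If types separate, excess capacity earns payment 107 and normal capacity earns 42.
  Low-cost: excess capacity gives 107 − 41 = 66; normal capacity gives 42 − 0 = 42. No deviation. ✓
  High-cost: normal capacity gives 42 − 0 = 42; excess capacity gives 107 − 90 = 17. No deviation. ✓
Both hold — the low-cost type sends excess capacity.

excess capacity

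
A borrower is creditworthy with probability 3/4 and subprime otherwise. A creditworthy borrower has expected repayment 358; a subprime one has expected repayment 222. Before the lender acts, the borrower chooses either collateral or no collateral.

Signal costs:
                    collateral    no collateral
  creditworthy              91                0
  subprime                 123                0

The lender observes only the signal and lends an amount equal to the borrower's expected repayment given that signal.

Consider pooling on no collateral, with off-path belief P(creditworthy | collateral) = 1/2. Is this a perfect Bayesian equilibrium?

On the equilibrium path (no collateral) the lender holds the prior 3/4 and pays 3/4·358 + 1/4·222 = 324. Off-path (collateral) belief 1/2 gives 1/2·358 + 1/2·222 = 290.
Creditworthy: no collateral gives 324 − 0 = 324; collateral gives 290 − 91 = 199. Stays. ✓
Subprime: no collateral gives 324 − 0 = 324; collateral gives 290 − 123 = 167. Stays. ✓
Beliefs are Bayes-consistent on-path and both types best-respond.

Yes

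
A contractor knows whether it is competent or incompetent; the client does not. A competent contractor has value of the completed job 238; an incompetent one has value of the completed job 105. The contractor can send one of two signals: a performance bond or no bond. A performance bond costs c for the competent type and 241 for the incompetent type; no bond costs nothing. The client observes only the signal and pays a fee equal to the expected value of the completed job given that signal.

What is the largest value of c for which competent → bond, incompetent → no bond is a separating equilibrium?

133

Under separation: bond → competent (pays 238); no bond → incompetent (pays 105).
Incompetent: 105 − 0 = 105 ≥ 238 − 241 = -3. Holds regardless of c. ✓
Competent: 238 − c ≥ 105 − 0, so c ≤ 238 − 105 = 133.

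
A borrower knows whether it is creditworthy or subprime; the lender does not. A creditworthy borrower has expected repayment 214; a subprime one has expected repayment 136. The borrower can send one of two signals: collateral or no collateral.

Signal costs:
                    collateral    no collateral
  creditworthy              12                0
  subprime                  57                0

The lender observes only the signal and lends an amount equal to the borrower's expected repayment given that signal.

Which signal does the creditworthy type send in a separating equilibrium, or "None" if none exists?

Try creditworthy → collateral, subprime → no collateral:
  If types separate, collateral earns payment 214 and no collateral earns 136.
  Creditworthy: collateral gives 214 − 12 = 202; no collateral gives 136 − 0 = 136. No deviation. ✓
  Subprime: no collateral gives 136 − 0 = 136; collateral gives 214 − 57 = 157. Would deviate. ✗
Try creditworthy → no collateral, subprime → collateral:
  If types separate, no collateral earns payment 214 and collateral earns 136.
  Creditworthy: no collateral gives 214 − 0 = 214; collateral gives 136 − 12 = 124. No deviation. ✓
  Subprime: collateral gives 136 − 57 = 79; no collateral gives 214 − 0 = 214. Would deviate. ✗
Neither assignment is incentive-compatible.

None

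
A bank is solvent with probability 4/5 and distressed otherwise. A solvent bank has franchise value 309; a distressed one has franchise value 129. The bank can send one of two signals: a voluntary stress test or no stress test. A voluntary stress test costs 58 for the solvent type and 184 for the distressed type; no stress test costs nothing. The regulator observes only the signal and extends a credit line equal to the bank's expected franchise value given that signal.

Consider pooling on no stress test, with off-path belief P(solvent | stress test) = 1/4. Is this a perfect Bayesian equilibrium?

Yes

At the pooled signal (no stress test) the regulator holds the prior 4/5 and pays 4/5·309 + 1/5·129 = 273. Off-path (stress test) belief 1/4 gives 1/4·309 + 3/4·129 = 174.
Solvent: no stress test gives 273 − 0 = 273; stress test gives 174 − 58 = 116. Stays. ✓
Distressed: no stress test gives 273 − 0 = 273; stress test gives 174 − 184 = -10. Stays. ✓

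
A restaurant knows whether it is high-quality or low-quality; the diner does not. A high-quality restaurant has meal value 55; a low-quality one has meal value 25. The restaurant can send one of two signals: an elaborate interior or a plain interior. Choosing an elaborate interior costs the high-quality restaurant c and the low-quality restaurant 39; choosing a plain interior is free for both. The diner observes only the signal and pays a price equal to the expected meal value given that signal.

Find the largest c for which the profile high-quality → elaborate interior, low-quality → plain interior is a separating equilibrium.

Under separation: elaborate interior → high-quality (pays 55); plain interior → low-quality (pays 25).
Low-quality: 25 − 0 = 25 ≥ 55 − 39 = 16. Holds regardless of c. ✓
High-quality: 55 − c ≥ 25 − 0, so c ≤ 55 − 25 = 30.

30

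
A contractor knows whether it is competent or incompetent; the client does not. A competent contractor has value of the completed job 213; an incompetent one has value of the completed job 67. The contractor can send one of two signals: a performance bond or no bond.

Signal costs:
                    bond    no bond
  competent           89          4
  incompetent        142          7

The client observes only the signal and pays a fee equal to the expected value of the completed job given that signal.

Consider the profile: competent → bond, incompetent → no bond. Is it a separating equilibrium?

No

If types separate, bond earns payment 213 and no bond earns 67.
Competent: bond gives 213 − 89 = 124; no bond gives 67 − 4 = 63. No deviation. ✓
Incompetent: no bond gives 67 − 7 = 60; bond gives 213 − 142 = 71. Would deviate. ✗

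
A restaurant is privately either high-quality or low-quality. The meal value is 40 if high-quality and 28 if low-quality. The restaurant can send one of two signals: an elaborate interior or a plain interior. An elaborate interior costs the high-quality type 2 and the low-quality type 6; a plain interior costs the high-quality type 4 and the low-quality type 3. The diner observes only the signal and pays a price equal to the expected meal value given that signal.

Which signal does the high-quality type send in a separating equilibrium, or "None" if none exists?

Try high-quality → elaborate interior, low-quality → plain interior:
  Under separation the diner infers type exactly: elaborate interior → high-quality (pays 40), plain interior → low-quality (pays 28).
  High-quality: elaborate interior gives 40 − 2 = 38; plain interior gives 28 − 4 = 24. No deviation. ✓
  Low-quality: plain interior gives 28 − 3 = 25; elaborate interior gives 40 − 6 = 34. Would deviate. ✗
Try high-quality → plain interior, low-quality → elaborate interior:
  Under separation the diner infers type exactly: plain interior → high-quality (pays 40), elaborate interior → low-quality (pays 28).
  High-quality: plain interior gives 40 − 4 = 36; elaborate interior gives 28 − 2 = 26. No deviation. ✓
  Low-quality: elaborate interior gives 28 − 6 = 22; plain interior gives 40 − 3 = 37. Would deviate. ✗
Neither assignment is incentive-compatible.

None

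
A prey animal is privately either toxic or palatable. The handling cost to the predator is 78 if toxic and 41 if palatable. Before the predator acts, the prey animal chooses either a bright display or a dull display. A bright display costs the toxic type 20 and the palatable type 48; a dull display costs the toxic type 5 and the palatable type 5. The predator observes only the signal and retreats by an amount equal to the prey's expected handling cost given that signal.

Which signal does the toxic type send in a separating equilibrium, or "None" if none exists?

Try toxic → bright display, palatable → dull display:
  Under separation the predator infers type exactly: bright display → toxic (pays 78), dull display → palatable (pays 41).
  Toxic: bright display gives 78 − 20 = 58; dull display gives 41 − 5 = 36. No deviation. ✓
  Palatable: dull display gives 41 − 5 = 36; bright display gives 78 − 48 = 30. No deviation. ✓
Both hold — the toxic type sends bright display.

bright display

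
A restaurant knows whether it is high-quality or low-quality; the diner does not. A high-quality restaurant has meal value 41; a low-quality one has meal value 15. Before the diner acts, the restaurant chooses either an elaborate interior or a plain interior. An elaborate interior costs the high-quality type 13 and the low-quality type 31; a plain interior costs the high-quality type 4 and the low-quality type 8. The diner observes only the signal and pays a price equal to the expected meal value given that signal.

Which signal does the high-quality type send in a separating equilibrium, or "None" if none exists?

None

Try high-quality → elaborate interior, low-quality → plain interior:
  If types separate, elaborate interior earns payment 41 and plain interior earns 15.
  High-quality: elaborate interior gives 41 − 13 = 28; plain interior gives 15 − 4 = 11. No deviation. ✓
  Low-quality: plain interior gives 15 − 8 = 7; elaborate interior gives 41 − 31 = 10. Would deviate. ✗
Try high-quality → plain interior, low-quality → elaborate interior:
  If types separate, plain interior earns payment 41 and elaborate interior earns 15.
  High-quality: plain interior gives 41 − 4 = 37; elaborate interior gives 15 − 13 = 2. No deviation. ✓
  Low-quality: elaborate interior gives 15 − 31 = -16; plain interior gives 41 − 8 = 33. Would deviate. ✗
Neither assignment is incentive-compatible.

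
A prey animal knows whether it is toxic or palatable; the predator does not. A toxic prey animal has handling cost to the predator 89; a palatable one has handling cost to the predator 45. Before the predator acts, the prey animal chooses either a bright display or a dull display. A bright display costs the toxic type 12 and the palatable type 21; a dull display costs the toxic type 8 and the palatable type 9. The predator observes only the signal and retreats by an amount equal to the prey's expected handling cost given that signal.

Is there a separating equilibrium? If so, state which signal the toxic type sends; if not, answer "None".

None

Try toxic → bright display, palatable → dull display:
  Under separation the predator infers type exactly: bright display → toxic (pays 89), dull display → palatable (pays 45).
  Toxic: bright display gives 89 − 12 = 77; dull display gives 45 − 8 = 37. No deviation. ✓
  Palatable: dull display gives 45 − 9 = 36; bright display gives 89 − 21 = 68. Would deviate. ✗
Try toxic → dull display, palatable → bright display:
  Under separation the predator infers type exactly: dull display → toxic (pays 89), bright display → palatable (pays 45).
  Toxic: dull display gives 89 − 8 = 81; bright display gives 45 − 12 = 33. No deviation. ✓
  Palatable: bright display gives 45 − 21 = 24; dull display gives 89 − 9 = 80. Would deviate. ✗
Neither assignment is incentive-compatible.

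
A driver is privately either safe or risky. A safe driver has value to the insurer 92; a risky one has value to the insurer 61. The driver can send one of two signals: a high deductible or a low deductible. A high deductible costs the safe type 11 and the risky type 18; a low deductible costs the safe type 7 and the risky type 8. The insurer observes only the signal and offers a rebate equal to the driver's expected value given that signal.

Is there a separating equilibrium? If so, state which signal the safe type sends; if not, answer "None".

None

Try safe → high deductible, risky → low deductible:
  If types separate, high deductible earns payment 92 and low deductible earns 61.
  Safe: high deductible gives 92 − 11 = 81; low deductible gives 61 − 7 = 54. No deviation. ✓
  Risky: low deductible gives 61 − 8 = 53; high deductible gives 92 − 18 = 74. Would deviate. ✗
Try safe → low deductible, risky → high deductible:
  If types separate, low deductible earns payment 92 and high deductible earns 61.
  Safe: low deductible gives 92 − 7 = 85; high deductible gives 61 − 11 = 50. No deviation. ✓
  Risky: high deductible gives 61 − 18 = 43; low deductible gives 92 − 8 = 84. Would deviate. ✗
Neither assignment is incentive-compatible.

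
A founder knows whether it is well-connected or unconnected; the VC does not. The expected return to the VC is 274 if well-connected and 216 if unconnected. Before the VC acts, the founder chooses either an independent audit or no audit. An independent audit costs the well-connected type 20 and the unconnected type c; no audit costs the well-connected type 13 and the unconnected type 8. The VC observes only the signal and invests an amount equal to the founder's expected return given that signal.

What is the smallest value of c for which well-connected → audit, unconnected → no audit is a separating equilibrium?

66

Under separation: audit → well-connected (pays 274); no audit → unconnected (pays 216).
Well-connected: 274 − 20 = 254 ≥ 216 − 13 = 203. Holds regardless of c. ✓
Unconnected: 216 − 8 ≥ 274 − c, so c ≥ 274 − 208 = 66.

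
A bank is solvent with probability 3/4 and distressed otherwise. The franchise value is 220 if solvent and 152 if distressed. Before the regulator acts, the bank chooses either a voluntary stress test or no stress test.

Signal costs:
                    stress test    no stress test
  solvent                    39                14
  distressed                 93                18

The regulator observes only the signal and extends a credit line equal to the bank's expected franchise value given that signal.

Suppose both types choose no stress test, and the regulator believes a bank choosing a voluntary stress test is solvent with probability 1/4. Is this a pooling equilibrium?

On the equilibrium path (no stress test) the regulator holds the prior 3/4 and pays 3/4·220 + 1/4·152 = 203. Off-path (stress test) belief 1/4 gives 1/4·220 + 3/4·152 = 169.
Solvent: no stress test gives 203 − 14 = 189; stress test gives 169 − 39 = 130. Stays. ✓
Distressed: no stress test gives 203 − 18 = 185; stress test gives 169 − 93 = 76. Stays. ✓
Beliefs are Bayes-consistent on-path and both types best-respond.

Yes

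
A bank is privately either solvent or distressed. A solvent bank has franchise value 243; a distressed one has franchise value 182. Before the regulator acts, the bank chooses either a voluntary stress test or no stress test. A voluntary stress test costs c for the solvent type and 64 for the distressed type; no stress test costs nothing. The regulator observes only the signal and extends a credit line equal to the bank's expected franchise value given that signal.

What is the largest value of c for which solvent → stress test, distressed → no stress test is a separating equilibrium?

Under separation: stress test → solvent (pays 243); no stress test → distressed (pays 182).
Distressed: 182 − 0 = 182 ≥ 243 − 64 = 179. Holds regardless of c. ✓
Solvent: 243 − c ≥ 182 − 0, so c ≤ 243 − 182 = 61.

61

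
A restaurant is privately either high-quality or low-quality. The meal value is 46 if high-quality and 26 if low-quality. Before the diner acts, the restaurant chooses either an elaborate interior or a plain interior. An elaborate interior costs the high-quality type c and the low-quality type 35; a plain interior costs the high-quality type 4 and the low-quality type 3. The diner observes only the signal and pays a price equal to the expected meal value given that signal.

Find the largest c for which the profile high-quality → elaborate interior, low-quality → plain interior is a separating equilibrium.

Under separation: elaborate interior → high-quality (pays 46); plain interior → low-quality (pays 26).
Low-quality: 26 − 3 = 23 ≥ 46 − 35 = 11. Holds regardless of c. ✓
High-quality: 46 − c ≥ 26 − 4, so c ≤ 46 − 22 = 24.

24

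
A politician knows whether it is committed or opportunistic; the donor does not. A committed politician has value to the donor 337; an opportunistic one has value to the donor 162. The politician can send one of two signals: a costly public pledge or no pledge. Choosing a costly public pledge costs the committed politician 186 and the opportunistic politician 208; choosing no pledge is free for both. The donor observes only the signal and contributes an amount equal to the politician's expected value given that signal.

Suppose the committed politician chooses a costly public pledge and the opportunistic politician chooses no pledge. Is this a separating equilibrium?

No

Under separation the donor infers type exactly: pledge → committed (pays 337), no pledge → opportunistic (pays 162).
Committed: pledge gives 337 − 186 = 151; no pledge gives 162 − 0 = 162. Would deviate. ✗
Opportunistic: no pledge gives 162 − 0 = 162; pledge gives 337 − 208 = 129. No deviation. ✓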